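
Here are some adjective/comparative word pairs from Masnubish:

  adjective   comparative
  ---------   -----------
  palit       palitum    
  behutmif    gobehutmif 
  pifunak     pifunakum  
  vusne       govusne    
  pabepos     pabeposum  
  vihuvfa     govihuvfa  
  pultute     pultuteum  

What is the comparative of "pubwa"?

pubwaum

pultute and vusne both end in -e yet inflect differently (pultuteum, govusne), so the final letter is not what conditions the rule; the first letter is.
"pubwa" begins with p-. The stems beginning with p- (palit → palitum, pultute → pultuteum, pabepos → pabeposum) add -um.
So pubwa → pubwaum.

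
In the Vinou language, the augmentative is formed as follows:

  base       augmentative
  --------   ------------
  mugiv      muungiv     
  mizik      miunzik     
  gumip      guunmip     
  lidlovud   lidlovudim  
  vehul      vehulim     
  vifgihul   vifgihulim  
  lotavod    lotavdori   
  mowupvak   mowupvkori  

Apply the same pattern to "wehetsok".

"wehetsok" has last vowel 'o'. The one such stem in the data (lotavod → lotavdori) deletes the last vowel and adds -ori (as does mowupvak), so the same rule applies.
So wehetsok → wehetskori.

wehetskori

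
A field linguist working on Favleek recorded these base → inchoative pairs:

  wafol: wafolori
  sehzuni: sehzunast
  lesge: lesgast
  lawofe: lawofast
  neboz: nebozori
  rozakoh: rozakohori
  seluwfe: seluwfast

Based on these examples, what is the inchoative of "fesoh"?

fesohori

"fesoh" ends in a consonant. The stems ending in a consonant (rozakoh → rozakohori, neboz → nebozori, wafol → wafolori) add -ori.
So fesoh → fesohori.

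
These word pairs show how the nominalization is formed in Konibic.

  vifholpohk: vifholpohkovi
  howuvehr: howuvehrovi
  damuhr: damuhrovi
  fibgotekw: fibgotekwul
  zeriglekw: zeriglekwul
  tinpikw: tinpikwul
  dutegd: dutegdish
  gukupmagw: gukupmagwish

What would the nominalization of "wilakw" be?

wilakwul

fibgotekw and gukupmagw both end in -w yet inflect differently (fibgotekwul, gukupmagwish), so the final letter is not what conditions the rule; the second-to-last letter is.
"wilakw" has second-to-last letter 'k'. The stems whose second-to-last letter is 'k' (fibgotekw → fibgotekwul, zeriglekw → zeriglekwul, tinpikw → tinpikwul) add -ul.
The other patterns: stems whose second-to-last letter is 'h' add -ovi; stems whose second-to-last letter is 'g' add -ish.
So wilakw → wilakwul.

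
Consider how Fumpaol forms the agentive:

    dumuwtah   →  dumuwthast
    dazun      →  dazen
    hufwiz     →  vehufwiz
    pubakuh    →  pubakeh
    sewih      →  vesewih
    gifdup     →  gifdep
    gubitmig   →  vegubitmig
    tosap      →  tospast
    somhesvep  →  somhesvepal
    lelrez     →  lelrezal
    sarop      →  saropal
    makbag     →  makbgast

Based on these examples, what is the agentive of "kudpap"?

kudppast

tosap and gifdup both end in -p yet inflect differently (tospast, gifdep), so the final letter is not what conditions the rule; the last vowel is.
"kudpap" has last vowel 'a'. The stems whose last vowel is 'a' (makbag → makbgast, dumuwtah → dumuwthast, tosap → tospast) delete the last vowel and add -ast.
The other patterns: stems whose last vowel is 'u' change the last vowel to 'e'; stems whose last vowel is 'i' add the prefix ve-; stems whose last vowel is 'e' or 'o' add -al.
So kudpap → kudppast.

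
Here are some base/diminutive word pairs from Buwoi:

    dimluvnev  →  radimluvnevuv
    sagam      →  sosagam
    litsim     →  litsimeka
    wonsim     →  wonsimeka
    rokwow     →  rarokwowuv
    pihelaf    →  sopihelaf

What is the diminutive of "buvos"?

wonsim and sagam both end in -m yet inflect differently (wonsimeka, sosagam), so the final letter is not what conditions the rule; the last vowel is.
"buvos" has last vowel 'o'. The one such stem in the data (rokwow → rarokwowuv) adds ra- … -uv around the stem, so the same rule applies.
The other patterns: stems whose last vowel is 'i' add -eka; stems whose last vowel is 'a' add the prefix so-.
So buvos → rabuvosuv.

rabuvosuv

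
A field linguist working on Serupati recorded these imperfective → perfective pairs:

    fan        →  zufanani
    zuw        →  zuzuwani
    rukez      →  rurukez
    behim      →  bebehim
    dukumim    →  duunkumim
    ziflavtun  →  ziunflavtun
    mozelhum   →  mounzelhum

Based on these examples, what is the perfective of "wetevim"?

weuntevim

behim and dukumim both end in -m yet inflect differently (bebehim, duunkumim), so the final letter is not what conditions the rule; the number of vowels is.
"wetevim" has 3 vowels. The stems with 3 vowels (dukumim → duunkumim, ziflavtun → ziunflavtun, mozelhum → mounzelhum) insert -un- after the first vowel.
So wetevim → weuntevim.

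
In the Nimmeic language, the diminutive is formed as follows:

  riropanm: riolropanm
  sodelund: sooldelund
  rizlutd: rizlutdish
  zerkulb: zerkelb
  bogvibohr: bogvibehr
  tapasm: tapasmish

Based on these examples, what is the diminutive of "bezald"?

rizlutd and sodelund both end in -d yet inflect differently (rizlutdish, sooldelund), so the final letter is not what conditions the rule; the second-to-last letter is.
"bezald" has second-to-last letter 'l'. The one such stem in the data (zerkulb → zerkelb) changes the last vowel to 'e' (as does bogvibohr), so the same rule applies.
The other patterns: stems whose second-to-last letter is 's' or 't' add -ish; stems whose second-to-last letter is 'n' insert -ol- after the first vowel.
So bezald → bezeld.

bezeld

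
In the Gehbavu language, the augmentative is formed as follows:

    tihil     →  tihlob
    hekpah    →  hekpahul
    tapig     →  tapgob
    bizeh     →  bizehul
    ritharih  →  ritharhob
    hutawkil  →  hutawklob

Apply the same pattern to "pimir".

"pimir" has last vowel 'i'. The stems whose last vowel is 'i' (ritharih → ritharhob, hutawkil → hutawklob, tapig → tapgob) delete the last vowel and add -ob.
The other pattern: stems whose last vowel is 'a' or 'e' add -ul.
So pimir → pimrob.

pimrob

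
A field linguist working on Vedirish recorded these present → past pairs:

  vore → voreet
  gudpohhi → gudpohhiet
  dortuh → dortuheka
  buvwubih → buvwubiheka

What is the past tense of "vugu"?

vuguet

gudpohhi and buvwubih both have last vowel 'i' yet inflect differently (gudpohhiet, buvwubiheka), so the last vowel is not what conditions the rule; whether the stem ends in a vowel or a consonant is.
"vugu" ends in a vowel. The stems ending in a vowel (vore → voreet, gudpohhi → gudpohhiet) add -et.
So vugu → vuguet.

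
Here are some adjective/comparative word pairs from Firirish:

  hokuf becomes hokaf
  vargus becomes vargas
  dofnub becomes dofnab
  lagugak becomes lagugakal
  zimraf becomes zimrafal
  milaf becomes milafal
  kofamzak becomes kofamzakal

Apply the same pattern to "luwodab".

hokuf and zimraf both end in -f yet inflect differently (hokaf, zimrafal), so the final letter is not what conditions the rule; the last vowel is.
"luwodab" has last vowel 'a'. The stems whose last vowel is 'a' (lagugak → lagugakal, zimraf → zimrafal, milaf → milafal) add -al.
The other pattern: stems whose last vowel is 'u' change the last vowel to 'a'.
So luwodab → luwodabal.

luwodabal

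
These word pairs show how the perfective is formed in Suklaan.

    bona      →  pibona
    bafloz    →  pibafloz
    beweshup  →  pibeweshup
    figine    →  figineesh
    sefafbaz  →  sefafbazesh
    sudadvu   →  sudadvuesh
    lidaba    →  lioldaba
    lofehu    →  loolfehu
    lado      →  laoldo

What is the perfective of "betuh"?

bafloz and sefafbaz both end in -z yet inflect differently (pibafloz, sefafbazesh), so the final letter is not what conditions the rule; the first letter is.
"betuh" begins with b-. The stems beginning with b- (bona → pibona, bafloz → pibafloz, beweshup → pibeweshup) add the prefix pi-.
So betuh → pibetuh.

pibetuh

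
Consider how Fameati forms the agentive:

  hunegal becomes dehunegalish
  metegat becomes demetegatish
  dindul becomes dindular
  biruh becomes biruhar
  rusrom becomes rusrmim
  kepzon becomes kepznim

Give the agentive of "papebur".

papeburar

hunegal and dindul both end in -l yet inflect differently (dehunegalish, dindular), so the final letter is not what conditions the rule; the last vowel is.
"papebur" has last vowel 'u'. The stems whose last vowel is 'u' (dindul → dindular, biruh → biruhar) add -ar.
So papebur → papeburar.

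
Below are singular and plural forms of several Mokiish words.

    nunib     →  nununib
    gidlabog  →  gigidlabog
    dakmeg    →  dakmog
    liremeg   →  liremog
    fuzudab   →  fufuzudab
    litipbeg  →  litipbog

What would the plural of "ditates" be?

ditatos

dakmeg and gidlabog both end in -g yet inflect differently (dakmog, gigidlabog), so the final letter is not what conditions the rule; the last vowel is.
"ditates" has last vowel 'e'. The stems whose last vowel is 'e' (dakmeg → dakmog, liremeg → liremog, litipbeg → litipbog) change the last vowel to 'o'.
So ditates → ditatos.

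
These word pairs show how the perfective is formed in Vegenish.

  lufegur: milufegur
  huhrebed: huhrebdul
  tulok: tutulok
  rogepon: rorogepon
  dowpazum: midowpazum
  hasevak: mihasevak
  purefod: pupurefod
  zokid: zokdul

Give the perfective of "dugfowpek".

dugfowpkul

"dugfowpek" has last vowel 'e'. The one such stem in the data (huhrebed → huhrebdul) deletes the last vowel and adds -ul (as does zokid), so the same rule applies.
So dugfowpek → dugfowpkul.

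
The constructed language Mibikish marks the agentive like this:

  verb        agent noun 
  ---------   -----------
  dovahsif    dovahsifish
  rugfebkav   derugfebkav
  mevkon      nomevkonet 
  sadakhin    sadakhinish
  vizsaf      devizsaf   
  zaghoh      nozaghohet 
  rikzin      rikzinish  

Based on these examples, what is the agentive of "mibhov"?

sadakhin and mevkon both end in -n yet inflect differently (sadakhinish, nomevkonet), so the final letter is not what conditions the rule; the last vowel is.
"mibhov" has last vowel 'o'. The stems whose last vowel is 'o' (mevkon → nomevkonet, zaghoh → nozaghohet) add no- … -et around the stem.
The other patterns: stems whose last vowel is 'i' add -ish; stems whose last vowel is 'a' add the prefix de-.
So mibhov → nomibhovet.

nomibhovet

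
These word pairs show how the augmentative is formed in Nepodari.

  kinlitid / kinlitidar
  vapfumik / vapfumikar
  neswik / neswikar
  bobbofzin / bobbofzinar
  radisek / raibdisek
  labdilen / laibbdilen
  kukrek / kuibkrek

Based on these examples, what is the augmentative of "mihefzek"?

vapfumik and radisek both end in -k yet inflect differently (vapfumikar, raibdisek), so the final letter is not what conditions the rule; the last vowel is.
"mihefzek" has last vowel 'e'. The stems whose last vowel is 'e' (radisek → raibdisek, labdilen → laibbdilen, kukrek → kuibkrek) insert -ib- after the first vowel.
So mihefzek → miibhefzek.

miibhefzek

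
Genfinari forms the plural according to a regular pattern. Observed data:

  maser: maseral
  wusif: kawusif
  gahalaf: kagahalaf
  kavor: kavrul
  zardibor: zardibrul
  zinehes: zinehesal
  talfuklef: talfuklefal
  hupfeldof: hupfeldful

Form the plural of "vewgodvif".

kavewgodvif

hupfeldof and talfuklef both end in -f yet inflect differently (hupfeldful, talfuklefal), so the final letter is not what conditions the rule; the last vowel is.
"vewgodvif" has last vowel 'i'. The one such stem in the data (wusif → kawusif) adds the prefix ka-, so the same rule applies.
So vewgodvif → kavewgodvif.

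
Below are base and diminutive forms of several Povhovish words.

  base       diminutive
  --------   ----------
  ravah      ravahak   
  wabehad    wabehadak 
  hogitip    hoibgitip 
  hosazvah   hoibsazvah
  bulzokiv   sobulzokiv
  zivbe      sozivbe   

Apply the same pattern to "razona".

razonaak

"razona" begins with r-. The one such stem in the data (ravah → ravahak) adds -ak, so the same rule applies.
The other patterns: stems beginning with h- insert -ib- after the first vowel; stems beginning with b- or z- add the prefix so-.
So razona → razonaak.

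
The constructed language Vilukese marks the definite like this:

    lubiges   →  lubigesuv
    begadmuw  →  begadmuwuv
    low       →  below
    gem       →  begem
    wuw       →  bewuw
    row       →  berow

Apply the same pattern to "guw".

begadmuw and low both end in -w yet inflect differently (begadmuwuv, below), so the final letter is not what conditions the rule; the number of vowels is.
"guw" has 1 vowel. The stems with 1 vowel (low → below, gem → begem, wuw → bewuw) add the prefix be-.
The other pattern: stems with 3 vowels add -uv.
So guw → beguw.

beguw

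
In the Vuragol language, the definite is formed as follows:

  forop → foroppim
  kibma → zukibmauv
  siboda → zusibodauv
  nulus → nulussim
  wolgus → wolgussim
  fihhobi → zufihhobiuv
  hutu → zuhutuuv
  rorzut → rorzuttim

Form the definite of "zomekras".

"zomekras" ends in a consonant. The stems ending in a consonant (nulus → nulussim, wolgus → wolgussim, rorzut → rorzuttim) double the final consonant and add -im.
So zomekras → zomekrassim.

zomekrassim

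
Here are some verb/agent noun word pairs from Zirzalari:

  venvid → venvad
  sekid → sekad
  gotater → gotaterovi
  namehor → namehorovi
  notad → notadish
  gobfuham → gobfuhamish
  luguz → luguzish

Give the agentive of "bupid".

bupad

venvid and notad both end in -d yet inflect differently (venvad, notadish), so the final letter is not what conditions the rule; the last vowel is.
"bupid" has last vowel 'i'. The stems whose last vowel is 'i' (venvid → venvad, sekid → sekad) change the last vowel to 'a'.
So bupid → bupad.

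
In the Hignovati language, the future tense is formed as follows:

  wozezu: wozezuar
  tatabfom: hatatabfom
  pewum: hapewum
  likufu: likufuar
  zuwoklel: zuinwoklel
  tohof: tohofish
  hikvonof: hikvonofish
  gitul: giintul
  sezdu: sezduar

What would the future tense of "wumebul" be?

"wumebul" ends in -l. The stems ending in -l (zuwoklel → zuinwoklel, gitul → giintul) insert -in- after the first vowel.
So wumebul → wuinmebul.

wuinmebul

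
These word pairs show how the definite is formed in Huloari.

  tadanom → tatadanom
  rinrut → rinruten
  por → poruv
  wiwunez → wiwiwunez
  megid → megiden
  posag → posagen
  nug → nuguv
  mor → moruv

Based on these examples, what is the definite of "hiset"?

hiseten

nug and posag both end in -g yet inflect differently (nuguv, posagen), so the final letter is not what conditions the rule; the number of vowels is.
"hiset" has 2 vowels. The stems with 2 vowels (megid → megiden, posag → posagen, rinrut → rinruten) add -en.
The other patterns: stems with 1 vowel add -uv; stems with 3 vowels repeat the first consonant+vowel as a prefix.
So hiset → hiseten.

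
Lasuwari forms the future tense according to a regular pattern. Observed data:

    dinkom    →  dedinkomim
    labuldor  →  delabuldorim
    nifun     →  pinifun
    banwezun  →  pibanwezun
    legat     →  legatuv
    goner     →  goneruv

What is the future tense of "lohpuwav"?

lohpuwavuv

"lohpuwav" has last vowel 'a'. The one such stem in the data (legat → legatuv) adds -uv, so the same rule applies.
So lohpuwav → lohpuwavuv.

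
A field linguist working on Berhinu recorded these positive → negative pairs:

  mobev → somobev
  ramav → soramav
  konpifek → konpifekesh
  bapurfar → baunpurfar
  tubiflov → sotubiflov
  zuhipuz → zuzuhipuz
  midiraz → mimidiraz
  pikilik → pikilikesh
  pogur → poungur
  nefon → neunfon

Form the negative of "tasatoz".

tatasatoz

midiraz and ramav both have last vowel 'a' yet inflect differently (mimidiraz, soramav), so the last vowel is not what conditions the rule; the final letter is.
"tasatoz" ends in -z. The stems ending in -z (midiraz → mimidiraz, zuhipuz → zuzuhipuz) repeat the first consonant+vowel as a prefix.
The other patterns: stems ending in -v add the prefix so-; stems ending in -k add -esh; stems ending in -n or -r insert -un- after the first vowel.
So tasatoz → tatasatoz.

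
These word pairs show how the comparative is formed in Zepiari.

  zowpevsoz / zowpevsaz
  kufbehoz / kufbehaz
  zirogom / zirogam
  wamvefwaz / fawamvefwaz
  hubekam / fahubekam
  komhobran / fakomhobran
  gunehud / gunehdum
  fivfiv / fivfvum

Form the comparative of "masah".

famasah

"masah" has last vowel 'a'. The stems whose last vowel is 'a' (wamvefwaz → fawamvefwaz, hubekam → fahubekam, komhobran → fakomhobran) add the prefix fa-.
The other patterns: stems whose last vowel is 'o' change the last vowel to 'a'; stems whose last vowel is 'i' or 'u' delete the last vowel and add -um.
So masah → famasah.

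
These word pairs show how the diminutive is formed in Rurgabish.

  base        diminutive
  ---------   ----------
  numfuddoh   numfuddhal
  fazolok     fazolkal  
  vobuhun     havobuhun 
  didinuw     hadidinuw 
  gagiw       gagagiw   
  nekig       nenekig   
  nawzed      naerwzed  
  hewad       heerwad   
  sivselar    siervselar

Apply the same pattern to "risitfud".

harisitfud

"risitfud" has last vowel 'u'. The stems whose last vowel is 'u' (vobuhun → havobuhun, didinuw → hadidinuw) add the prefix ha-.
So risitfud → harisitfud.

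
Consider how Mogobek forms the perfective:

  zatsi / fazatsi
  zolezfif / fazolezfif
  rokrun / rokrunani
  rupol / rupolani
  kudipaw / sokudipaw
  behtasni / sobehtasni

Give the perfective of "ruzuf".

ruzufani

zatsi and behtasni both end in -i yet inflect differently (fazatsi, sobehtasni), so the final letter is not what conditions the rule; the first letter is.
"ruzuf" begins with r-. The stems beginning with r- (rokrun → rokrunani, rupol → rupolani) add -ani.
The other patterns: stems beginning with z- add the prefix fa-; stems beginning with b- or k- add the prefix so-.
So ruzuf → ruzufani.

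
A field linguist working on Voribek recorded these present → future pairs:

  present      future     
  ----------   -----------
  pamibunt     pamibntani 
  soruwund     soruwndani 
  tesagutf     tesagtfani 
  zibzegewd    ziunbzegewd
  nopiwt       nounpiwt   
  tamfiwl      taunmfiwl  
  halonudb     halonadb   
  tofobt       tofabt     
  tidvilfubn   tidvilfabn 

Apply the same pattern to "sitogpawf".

siuntogpawf

soruwund and zibzegewd both end in -d yet inflect differently (soruwndani, ziunbzegewd), so the final letter is not what conditions the rule; the second-to-last letter is.
"sitogpawf" has second-to-last letter 'w'. The stems whose second-to-last letter is 'w' (zibzegewd → ziunbzegewd, nopiwt → nounpiwt, tamfiwl → taunmfiwl) insert -un- after the first vowel.
The other patterns: stems whose second-to-last letter is 'n' or 't' delete the last vowel and add -ani; stems whose second-to-last letter is 'b' or 'd' change the last vowel to 'a'.
So sitogpawf → siuntogpawf.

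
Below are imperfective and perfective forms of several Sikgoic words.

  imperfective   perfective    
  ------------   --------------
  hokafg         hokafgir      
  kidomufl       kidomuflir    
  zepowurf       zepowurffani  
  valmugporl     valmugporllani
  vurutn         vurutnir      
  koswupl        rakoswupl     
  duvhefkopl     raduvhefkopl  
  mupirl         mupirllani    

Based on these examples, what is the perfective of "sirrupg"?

mupirl and koswupl both end in -l yet inflect differently (mupirllani, rakoswupl), so the final letter is not what conditions the rule; the second-to-last letter is.
"sirrupg" has second-to-last letter 'p'. The stems whose second-to-last letter is 'p' (koswupl → rakoswupl, duvhefkopl → raduvhefkopl) add the prefix ra-.
So sirrupg → rasirrupg.

rasirrupg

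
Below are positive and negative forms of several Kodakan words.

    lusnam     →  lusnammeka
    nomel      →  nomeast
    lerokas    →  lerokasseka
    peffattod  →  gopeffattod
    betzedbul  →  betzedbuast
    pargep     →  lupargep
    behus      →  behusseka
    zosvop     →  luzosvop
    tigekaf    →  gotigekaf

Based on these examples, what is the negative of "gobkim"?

gobkimmeka

"gobkim" ends in -m. The one such stem in the data (lusnam → lusnammeka) doubles the final consonant and adds -eka (as do behus, lerokas), so the same rule applies.
So gobkim → gobkimmeka.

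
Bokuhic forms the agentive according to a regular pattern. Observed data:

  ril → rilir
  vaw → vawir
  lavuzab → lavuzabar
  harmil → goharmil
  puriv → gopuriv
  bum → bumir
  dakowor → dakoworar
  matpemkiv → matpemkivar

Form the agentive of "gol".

golir

"gol" has 1 vowel. The stems with 1 vowel (bum → bumir, ril → rilir, vaw → vawir) add -ir.
So gol → golir.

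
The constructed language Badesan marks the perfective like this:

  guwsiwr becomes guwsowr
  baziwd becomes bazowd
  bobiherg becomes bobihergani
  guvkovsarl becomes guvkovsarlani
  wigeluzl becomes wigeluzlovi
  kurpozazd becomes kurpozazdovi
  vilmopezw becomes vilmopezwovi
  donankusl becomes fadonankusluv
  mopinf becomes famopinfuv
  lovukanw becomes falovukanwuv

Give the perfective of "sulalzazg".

sulalzazgovi

guvkovsarl and wigeluzl both end in -l yet inflect differently (guvkovsarlani, wigeluzlovi), so the final letter is not what conditions the rule; the second-to-last letter is.
"sulalzazg" has second-to-last letter 'z'. The stems whose second-to-last letter is 'z' (wigeluzl → wigeluzlovi, kurpozazd → kurpozazdovi, vilmopezw → vilmopezwovi) add -ovi.
So sulalzazg → sulalzazgovi.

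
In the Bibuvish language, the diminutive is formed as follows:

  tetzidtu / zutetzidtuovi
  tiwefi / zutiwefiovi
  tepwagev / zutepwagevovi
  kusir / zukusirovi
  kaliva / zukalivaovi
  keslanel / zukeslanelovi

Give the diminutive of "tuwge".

Every pair shown (tetzidtu → zutetzidtuovi, tiwefi → zutiwefiovi, tepwagev → zutepwagevovi, …) follows the same rule: add zu- … -ovi around the stem.
So tuwge → zutuwgeovi.

zutuwgeovi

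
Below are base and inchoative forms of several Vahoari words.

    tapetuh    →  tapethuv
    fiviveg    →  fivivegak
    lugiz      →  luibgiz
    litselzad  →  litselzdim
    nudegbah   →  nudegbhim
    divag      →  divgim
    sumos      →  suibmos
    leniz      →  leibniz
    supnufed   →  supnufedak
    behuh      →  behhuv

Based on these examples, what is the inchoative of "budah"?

budhim

fiviveg and divag both end in -g yet inflect differently (fivivegak, divgim), so the final letter is not what conditions the rule; the last vowel is.
"budah" has last vowel 'a'. The stems whose last vowel is 'a' (divag → divgim, nudegbah → nudegbhim, litselzad → litselzdim) delete the last vowel and add -im.
So budah → budhim.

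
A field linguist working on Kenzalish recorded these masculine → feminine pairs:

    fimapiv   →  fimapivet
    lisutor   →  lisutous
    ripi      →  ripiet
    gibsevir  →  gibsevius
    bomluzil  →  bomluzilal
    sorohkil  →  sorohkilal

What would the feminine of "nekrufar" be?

"nekrufar" ends in -r. The stems ending in -r (gibsevir → gibsevius, lisutor → lisutous) drop the final letter and add -us.
So nekrufar → nekrufaus.

nekrufaus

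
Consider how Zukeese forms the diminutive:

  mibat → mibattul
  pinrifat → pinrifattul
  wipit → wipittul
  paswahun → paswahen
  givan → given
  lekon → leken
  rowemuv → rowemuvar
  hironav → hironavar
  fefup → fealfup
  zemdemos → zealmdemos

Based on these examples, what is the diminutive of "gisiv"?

gisivar

mibat and givan both have last vowel 'a' yet inflect differently (mibattul, given), so the last vowel is not what conditions the rule; the final letter is.
"gisiv" ends in -v. The stems ending in -v (rowemuv → rowemuvar, hironav → hironavar) add -ar.
So gisiv → gisivar.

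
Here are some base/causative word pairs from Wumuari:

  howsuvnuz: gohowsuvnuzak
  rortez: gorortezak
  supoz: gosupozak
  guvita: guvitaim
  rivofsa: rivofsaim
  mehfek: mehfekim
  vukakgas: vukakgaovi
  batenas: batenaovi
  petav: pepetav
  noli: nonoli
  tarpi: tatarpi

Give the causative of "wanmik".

wanmikim

rortez and mehfek both have last vowel 'e' yet inflect differently (gorortezak, mehfekim), so the last vowel is not what conditions the rule; the final letter is.
"wanmik" ends in -k. The one such stem in the data (mehfek → mehfekim) adds -im, so the same rule applies.
The other patterns: stems ending in -z add go- … -ak around the stem; stems ending in -s drop the final letter and add -ovi; stems ending in -i or -v repeat the first consonant+vowel as a prefix.
So wanmik → wanmikim.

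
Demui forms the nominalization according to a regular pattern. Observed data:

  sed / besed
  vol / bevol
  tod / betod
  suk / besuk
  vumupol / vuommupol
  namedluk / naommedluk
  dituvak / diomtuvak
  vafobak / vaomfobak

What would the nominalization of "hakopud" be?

"hakopud" has 3 vowels. The stems with 3 vowels (vumupol → vuommupol, namedluk → naommedluk, dituvak → diomtuvak) insert -om- after the first vowel.
So hakopud → haomkopud.

haomkopud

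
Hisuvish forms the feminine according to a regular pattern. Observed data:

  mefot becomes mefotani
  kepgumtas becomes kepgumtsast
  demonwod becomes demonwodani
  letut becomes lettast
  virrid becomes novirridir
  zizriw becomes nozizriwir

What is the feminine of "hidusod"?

hidusodani

virrid and demonwod both end in -d yet inflect differently (novirridir, demonwodani), so the final letter is not what conditions the rule; the last vowel is.
"hidusod" has last vowel 'o'. The stems whose last vowel is 'o' (demonwod → demonwodani, mefot → mefotani) add -ani.
So hidusod → hidusodani.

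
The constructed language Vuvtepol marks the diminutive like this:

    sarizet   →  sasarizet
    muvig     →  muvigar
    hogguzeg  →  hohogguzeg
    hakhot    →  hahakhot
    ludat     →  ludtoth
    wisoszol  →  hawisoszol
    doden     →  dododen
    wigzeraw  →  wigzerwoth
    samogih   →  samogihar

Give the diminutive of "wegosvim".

wegosvimar

"wegosvim" has last vowel 'i'. The stems whose last vowel is 'i' (muvig → muvigar, samogih → samogihar) add -ar.
So wegosvim → wegosvimar.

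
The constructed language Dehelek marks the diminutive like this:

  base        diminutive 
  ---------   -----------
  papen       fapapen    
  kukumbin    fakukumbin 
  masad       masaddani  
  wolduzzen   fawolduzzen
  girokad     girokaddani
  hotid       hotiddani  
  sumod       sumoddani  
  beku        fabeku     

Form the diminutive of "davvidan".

hotid and kukumbin both have last vowel 'i' yet inflect differently (hotiddani, fakukumbin), so the last vowel is not what conditions the rule; the final letter is.
"davvidan" ends in -n. The stems ending in -n (wolduzzen → fawolduzzen, papen → fapapen, kukumbin → fakukumbin) add the prefix fa-.
The other pattern: stems ending in -d double the final consonant and add -ani.
So davvidan → fadavvidan.

fadavvidan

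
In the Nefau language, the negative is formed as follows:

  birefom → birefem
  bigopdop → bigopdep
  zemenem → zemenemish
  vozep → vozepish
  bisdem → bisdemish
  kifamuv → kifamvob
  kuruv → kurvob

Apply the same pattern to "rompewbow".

bisdem and birefom both end in -m yet inflect differently (bisdemish, birefem), so the final letter is not what conditions the rule; the last vowel is.
"rompewbow" has last vowel 'o'. The stems whose last vowel is 'o' (birefom → birefem, bigopdop → bigopdep) change the last vowel to 'e'.
So rompewbow → rompewbew.

rompewbew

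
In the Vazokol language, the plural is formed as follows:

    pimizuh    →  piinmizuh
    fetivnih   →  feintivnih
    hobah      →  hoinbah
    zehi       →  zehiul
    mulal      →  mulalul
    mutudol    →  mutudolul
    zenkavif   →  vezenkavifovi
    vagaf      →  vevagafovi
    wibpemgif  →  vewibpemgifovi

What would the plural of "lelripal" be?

"lelripal" ends in -l. The stems ending in -l (mulal → mulalul, mutudol → mutudolul) add -ul.
The other patterns: stems ending in -h insert -in- after the first vowel; stems ending in -f add ve- … -ovi around the stem.
So lelripal → lelripalul.

lelripalul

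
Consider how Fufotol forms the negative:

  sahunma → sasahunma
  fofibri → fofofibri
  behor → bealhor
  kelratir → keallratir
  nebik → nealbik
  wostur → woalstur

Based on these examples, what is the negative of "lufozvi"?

fofibri and kelratir both have last vowel 'i' yet inflect differently (fofofibri, keallratir), so the last vowel is not what conditions the rule; whether the stem ends in a vowel or a consonant is.
"lufozvi" ends in a vowel. The stems ending in a vowel (sahunma → sasahunma, fofibri → fofofibri) repeat the first consonant+vowel as a prefix.
So lufozvi → lulufozvi.

lulufozvi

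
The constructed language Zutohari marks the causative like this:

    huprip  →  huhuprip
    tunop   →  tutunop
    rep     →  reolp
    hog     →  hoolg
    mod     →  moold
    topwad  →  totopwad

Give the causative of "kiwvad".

kikiwvad

"kiwvad" has 2 vowels. The stems with 2 vowels (tunop → tutunop, topwad → totopwad, huprip → huhuprip) repeat the first consonant+vowel as a prefix.
So kiwvad → kikiwvad.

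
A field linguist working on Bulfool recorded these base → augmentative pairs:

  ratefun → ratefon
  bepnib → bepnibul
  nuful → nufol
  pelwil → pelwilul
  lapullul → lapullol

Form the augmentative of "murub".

murob

pelwil and nuful both end in -l yet inflect differently (pelwilul, nufol), so the final letter is not what conditions the rule; the last vowel is.
"murub" has last vowel 'u'. The stems whose last vowel is 'u' (nuful → nufol, ratefun → ratefon, lapullul → lapullol) change the last vowel to 'o'.
So murub → murob.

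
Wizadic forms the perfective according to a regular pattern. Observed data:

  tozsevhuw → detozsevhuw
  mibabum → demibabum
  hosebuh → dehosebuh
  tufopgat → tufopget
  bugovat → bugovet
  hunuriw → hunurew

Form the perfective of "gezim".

tozsevhuw and hunuriw both end in -w yet inflect differently (detozsevhuw, hunurew), so the final letter is not what conditions the rule; the last vowel is.
"gezim" has last vowel 'i'. The one such stem in the data (hunuriw → hunurew) changes the last vowel to 'e' (as do tufopgat, bugovat), so the same rule applies.
The other pattern: stems whose last vowel is 'u' add the prefix de-.
So gezim → gezem.

gezem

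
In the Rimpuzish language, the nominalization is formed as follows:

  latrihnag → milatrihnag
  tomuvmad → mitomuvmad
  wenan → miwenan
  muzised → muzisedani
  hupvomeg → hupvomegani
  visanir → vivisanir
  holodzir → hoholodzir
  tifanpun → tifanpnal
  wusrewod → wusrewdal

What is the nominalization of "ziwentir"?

tomuvmad and muzised both end in -d yet inflect differently (mitomuvmad, muzisedani), so the final letter is not what conditions the rule; the last vowel is.
"ziwentir" has last vowel 'i'. The stems whose last vowel is 'i' (visanir → vivisanir, holodzir → hoholodzir) repeat the first consonant+vowel as a prefix.
So ziwentir → ziziwentir.

ziziwentir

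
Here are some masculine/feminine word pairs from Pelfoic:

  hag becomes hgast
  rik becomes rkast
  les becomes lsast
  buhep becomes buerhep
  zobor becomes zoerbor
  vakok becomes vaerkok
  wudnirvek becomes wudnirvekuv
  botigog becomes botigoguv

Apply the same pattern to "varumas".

rik and vakok both end in -k yet inflect differently (rkast, vaerkok), so the final letter is not what conditions the rule; the number of vowels is.
"varumas" has 3 vowels. The stems with 3 vowels (wudnirvek → wudnirvekuv, botigog → botigoguv) add -uv.
So varumas → varumasuv.

varumasuv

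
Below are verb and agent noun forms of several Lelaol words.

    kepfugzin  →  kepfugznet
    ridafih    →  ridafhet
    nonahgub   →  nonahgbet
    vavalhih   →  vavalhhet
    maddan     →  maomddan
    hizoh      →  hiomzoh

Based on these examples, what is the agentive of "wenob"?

"wenob" has 2 vowels. The stems with 2 vowels (maddan → maomddan, hizoh → hiomzoh) insert -om- after the first vowel.
The other pattern: stems with 3 vowels delete the last vowel and add -et.
So wenob → weomnob.

weomnob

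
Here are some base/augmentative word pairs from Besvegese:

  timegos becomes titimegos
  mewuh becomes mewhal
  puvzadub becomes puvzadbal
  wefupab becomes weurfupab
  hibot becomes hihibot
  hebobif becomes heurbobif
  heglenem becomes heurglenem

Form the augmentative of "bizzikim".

puvzadub and wefupab both end in -b yet inflect differently (puvzadbal, weurfupab), so the final letter is not what conditions the rule; the last vowel is.
"bizzikim" has last vowel 'i'. The one such stem in the data (hebobif → heurbobif) inserts -ur- after the first vowel (as do heglenem, wefupab), so the same rule applies.
So bizzikim → biurzzikim.

biurzzikim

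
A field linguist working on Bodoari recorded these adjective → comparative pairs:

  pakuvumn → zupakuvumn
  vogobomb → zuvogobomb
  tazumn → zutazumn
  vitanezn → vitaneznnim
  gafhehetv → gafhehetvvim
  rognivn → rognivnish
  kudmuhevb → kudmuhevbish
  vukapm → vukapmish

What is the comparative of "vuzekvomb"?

zuvuzekvomb

"vuzekvomb" has second-to-last letter 'm'. The stems whose second-to-last letter is 'm' (pakuvumn → zupakuvumn, vogobomb → zuvogobomb, tazumn → zutazumn) add the prefix zu-.
So vuzekvomb → zuvuzekvomb.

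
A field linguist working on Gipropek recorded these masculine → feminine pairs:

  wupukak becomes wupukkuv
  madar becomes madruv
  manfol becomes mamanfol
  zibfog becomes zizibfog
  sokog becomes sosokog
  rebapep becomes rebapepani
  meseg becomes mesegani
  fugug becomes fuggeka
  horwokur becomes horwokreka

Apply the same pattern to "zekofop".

zibfog and meseg both end in -g yet inflect differently (zizibfog, mesegani), so the final letter is not what conditions the rule; the last vowel is.
"zekofop" has last vowel 'o'. The stems whose last vowel is 'o' (manfol → mamanfol, zibfog → zizibfog, sokog → sosokog) repeat the first consonant+vowel as a prefix.
The other patterns: stems whose last vowel is 'a' delete the last vowel and add -uv; stems whose last vowel is 'e' add -ani; stems whose last vowel is 'u' delete the last vowel and add -eka.
So zekofop → zezekofop.

zezekofop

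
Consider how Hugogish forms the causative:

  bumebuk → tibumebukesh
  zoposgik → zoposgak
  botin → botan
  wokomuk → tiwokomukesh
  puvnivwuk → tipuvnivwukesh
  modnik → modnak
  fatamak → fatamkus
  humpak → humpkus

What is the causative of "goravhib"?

zoposgik and wokomuk both end in -k yet inflect differently (zoposgak, tiwokomukesh), so the final letter is not what conditions the rule; the last vowel is.
"goravhib" has last vowel 'i'. The stems whose last vowel is 'i' (zoposgik → zoposgak, botin → botan, modnik → modnak) change the last vowel to 'a'.
The other patterns: stems whose last vowel is 'u' add ti- … -esh around the stem; stems whose last vowel is 'a' delete the last vowel and add -us.
So goravhib → goravhab.

goravhab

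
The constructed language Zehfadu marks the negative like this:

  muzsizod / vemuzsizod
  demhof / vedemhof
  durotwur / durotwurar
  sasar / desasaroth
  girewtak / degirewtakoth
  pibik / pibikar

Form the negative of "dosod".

"dosod" has last vowel 'o'. The stems whose last vowel is 'o' (muzsizod → vemuzsizod, demhof → vedemhof) add the prefix ve-.
So dosod → vedosod.

vedosod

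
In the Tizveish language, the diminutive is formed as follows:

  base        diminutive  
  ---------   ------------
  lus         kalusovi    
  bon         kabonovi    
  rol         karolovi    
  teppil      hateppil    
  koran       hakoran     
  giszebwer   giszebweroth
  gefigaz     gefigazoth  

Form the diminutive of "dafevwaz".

rol and teppil both end in -l yet inflect differently (karolovi, hateppil), so the final letter is not what conditions the rule; the number of vowels is.
"dafevwaz" has 3 vowels. The stems with 3 vowels (giszebwer → giszebweroth, gefigaz → gefigazoth) add -oth.
The other patterns: stems with 1 vowel add ka- … -ovi around the stem; stems with 2 vowels add the prefix ha-.
So dafevwaz → dafevwazoth.

dafevwazoth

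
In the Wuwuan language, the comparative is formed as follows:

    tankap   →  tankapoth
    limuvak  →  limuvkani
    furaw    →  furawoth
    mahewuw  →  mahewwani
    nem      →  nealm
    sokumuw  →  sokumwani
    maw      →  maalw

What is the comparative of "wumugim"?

wumugmani

maw and furaw both end in -w yet inflect differently (maalw, furawoth), so the final letter is not what conditions the rule; the number of vowels is.
"wumugim" has 3 vowels. The stems with 3 vowels (limuvak → limuvkani, sokumuw → sokumwani, mahewuw → mahewwani) delete the last vowel and add -ani.
The other patterns: stems with 1 vowel insert -al- after the first vowel; stems with 2 vowels add -oth.
So wumugim → wumugmani.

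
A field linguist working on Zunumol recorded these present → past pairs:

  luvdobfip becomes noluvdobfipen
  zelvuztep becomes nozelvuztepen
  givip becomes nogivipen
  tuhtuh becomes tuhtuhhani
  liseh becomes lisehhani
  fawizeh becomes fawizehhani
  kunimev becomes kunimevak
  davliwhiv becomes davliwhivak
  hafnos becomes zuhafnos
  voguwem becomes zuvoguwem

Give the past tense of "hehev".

zelvuztep and liseh both have last vowel 'e' yet inflect differently (nozelvuztepen, lisehhani), so the last vowel is not what conditions the rule; the final letter is.
"hehev" ends in -v. The stems ending in -v (kunimev → kunimevak, davliwhiv → davliwhivak) add -ak.
So hehev → hehevak.

hehevak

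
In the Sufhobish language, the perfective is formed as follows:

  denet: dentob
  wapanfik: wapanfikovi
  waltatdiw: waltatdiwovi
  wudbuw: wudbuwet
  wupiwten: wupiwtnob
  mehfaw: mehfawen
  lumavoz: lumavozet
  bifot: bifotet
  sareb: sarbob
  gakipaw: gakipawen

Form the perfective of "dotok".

dotoket

gakipaw and waltatdiw both end in -w yet inflect differently (gakipawen, waltatdiwovi), so the final letter is not what conditions the rule; the last vowel is.
"dotok" has last vowel 'o'. The stems whose last vowel is 'o' (lumavoz → lumavozet, bifot → bifotet) add -et.
So dotok → dotoket.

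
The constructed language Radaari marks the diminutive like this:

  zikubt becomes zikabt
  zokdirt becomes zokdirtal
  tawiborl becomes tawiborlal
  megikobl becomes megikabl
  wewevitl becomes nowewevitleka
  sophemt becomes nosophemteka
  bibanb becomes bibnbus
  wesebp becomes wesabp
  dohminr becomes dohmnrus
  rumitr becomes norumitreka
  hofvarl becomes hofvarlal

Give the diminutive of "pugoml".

nopugomleka

"pugoml" has second-to-last letter 'm'. The one such stem in the data (sophemt → nosophemteka) adds no- … -eka around the stem, so the same rule applies.
The other patterns: stems whose second-to-last letter is 'n' delete the last vowel and add -us; stems whose second-to-last letter is 'b' change the last vowel to 'a'; stems whose second-to-last letter is 'r' add -al.
So pugoml → nopugomleka.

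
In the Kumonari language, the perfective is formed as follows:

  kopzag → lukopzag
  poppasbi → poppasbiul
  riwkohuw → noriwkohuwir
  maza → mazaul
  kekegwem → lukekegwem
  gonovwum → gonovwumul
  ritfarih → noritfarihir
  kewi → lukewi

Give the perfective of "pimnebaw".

kekegwem and gonovwum both end in -m yet inflect differently (lukekegwem, gonovwumul), so the final letter is not what conditions the rule; the first letter is.
"pimnebaw" begins with p-. The one such stem in the data (poppasbi → poppasbiul) adds -ul, so the same rule applies.
So pimnebaw → pimnebawul.

pimnebawul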